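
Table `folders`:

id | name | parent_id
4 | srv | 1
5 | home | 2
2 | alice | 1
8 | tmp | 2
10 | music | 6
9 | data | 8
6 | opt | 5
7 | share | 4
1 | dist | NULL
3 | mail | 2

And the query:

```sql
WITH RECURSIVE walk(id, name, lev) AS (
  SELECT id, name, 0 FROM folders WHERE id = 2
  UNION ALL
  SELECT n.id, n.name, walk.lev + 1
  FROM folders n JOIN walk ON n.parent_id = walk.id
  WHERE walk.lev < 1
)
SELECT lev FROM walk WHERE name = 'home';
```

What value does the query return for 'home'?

1

Base: id=2 (alice) at lev 0.
Iteration 1: rows with parent_id in {2} -> mail (id 3, lev 1), home (id 5, lev 1), tmp (id 8, lev 1).
Iteration 2: lev < 1 fails for all current rows; recursion stops.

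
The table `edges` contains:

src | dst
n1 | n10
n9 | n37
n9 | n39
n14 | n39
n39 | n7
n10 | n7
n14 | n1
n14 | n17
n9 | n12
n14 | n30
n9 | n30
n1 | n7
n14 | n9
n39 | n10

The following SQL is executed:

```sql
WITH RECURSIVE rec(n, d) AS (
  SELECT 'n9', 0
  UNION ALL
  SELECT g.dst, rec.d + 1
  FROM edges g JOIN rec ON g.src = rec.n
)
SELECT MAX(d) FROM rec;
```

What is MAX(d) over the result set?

3

Base: (n9, d=0).
Iteration 1: edges from {n9} -> (n12, d=1), (n30, d=1), (n37, d=1), (n39, d=1).
Iteration 2: edges from {n12,n30,n37,n39} -> (n10, d=2), (n7, d=2).
Iteration 3: edges from {n10,n7} -> (n7, d=3).
Iteration 4: no outgoing edges from {n7}; recursion stops.
d values: 0, 1, 1, 1, 1, 2, 2, 3; the maximum is 3.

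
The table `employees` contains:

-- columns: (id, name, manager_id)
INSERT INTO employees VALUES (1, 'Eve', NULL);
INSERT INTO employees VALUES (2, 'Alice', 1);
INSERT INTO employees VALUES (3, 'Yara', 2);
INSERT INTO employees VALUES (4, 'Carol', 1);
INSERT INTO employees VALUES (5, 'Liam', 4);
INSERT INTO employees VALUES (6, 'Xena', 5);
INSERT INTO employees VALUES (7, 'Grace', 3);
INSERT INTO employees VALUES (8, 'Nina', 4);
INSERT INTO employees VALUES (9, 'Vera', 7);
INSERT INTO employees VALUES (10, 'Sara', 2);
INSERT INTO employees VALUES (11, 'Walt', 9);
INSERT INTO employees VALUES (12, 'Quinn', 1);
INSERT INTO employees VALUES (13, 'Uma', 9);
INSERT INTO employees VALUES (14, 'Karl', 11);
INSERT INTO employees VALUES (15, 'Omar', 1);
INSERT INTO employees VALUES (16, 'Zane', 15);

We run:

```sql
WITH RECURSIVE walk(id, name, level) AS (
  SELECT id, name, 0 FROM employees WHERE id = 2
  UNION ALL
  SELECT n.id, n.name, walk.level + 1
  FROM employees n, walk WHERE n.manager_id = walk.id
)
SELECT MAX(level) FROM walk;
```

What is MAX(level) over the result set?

Base: id=2 (Alice) at level 0.
Iteration 1: rows with manager_id in {2} -> Yara (id 3, level 1), Sara (id 10, level 1).
Iteration 2: rows with manager_id in {3,10} -> Grace (id 7, level 2).
Iteration 3: rows with manager_id in {7} -> Vera (id 9, level 3).
Iteration 4: rows with manager_id in {9} -> Walt (id 11, level 4), Uma (id 13, level 4).
Iteration 5: rows with manager_id in {11,13} -> Karl (id 14, level 5).
Iteration 6: no rows with manager_id in {14}; recursion stops.
level values: 0, 1, 1, 2, 3, 4, 4, 5; the maximum is 5.

5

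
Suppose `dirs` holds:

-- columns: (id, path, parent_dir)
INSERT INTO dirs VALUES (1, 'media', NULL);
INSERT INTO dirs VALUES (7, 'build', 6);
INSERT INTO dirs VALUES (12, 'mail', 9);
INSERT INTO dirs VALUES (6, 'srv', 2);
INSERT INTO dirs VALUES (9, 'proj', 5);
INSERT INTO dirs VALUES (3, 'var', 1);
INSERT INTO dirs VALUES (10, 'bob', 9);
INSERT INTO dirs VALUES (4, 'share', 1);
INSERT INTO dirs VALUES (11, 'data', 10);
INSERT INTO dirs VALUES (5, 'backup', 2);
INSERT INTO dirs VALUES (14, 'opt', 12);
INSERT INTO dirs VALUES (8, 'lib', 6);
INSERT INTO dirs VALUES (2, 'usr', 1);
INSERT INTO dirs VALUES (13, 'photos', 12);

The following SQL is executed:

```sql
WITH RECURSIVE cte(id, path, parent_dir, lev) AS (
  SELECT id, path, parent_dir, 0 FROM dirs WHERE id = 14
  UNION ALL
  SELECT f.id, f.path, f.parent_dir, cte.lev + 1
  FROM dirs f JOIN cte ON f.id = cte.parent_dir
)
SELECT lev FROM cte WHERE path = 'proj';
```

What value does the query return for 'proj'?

2

Base: id=14 (opt), parent_dir=12, lev 0.
Iteration 1: join on id=12 -> mail (id 12, parent_dir=9, lev 1).
Iteration 2: join on id=9 -> proj (id 9, parent_dir=5, lev 2).
Iteration 3: join on id=5 -> backup (id 5, parent_dir=2, lev 3).
Iteration 4: join on id=2 -> usr (id 2, parent_dir=1, lev 4).
Iteration 5: join on id=1 -> media (id 1, parent_dir=NULL, lev 5).
Iteration 6: parent_dir is NULL; no match; recursion stops.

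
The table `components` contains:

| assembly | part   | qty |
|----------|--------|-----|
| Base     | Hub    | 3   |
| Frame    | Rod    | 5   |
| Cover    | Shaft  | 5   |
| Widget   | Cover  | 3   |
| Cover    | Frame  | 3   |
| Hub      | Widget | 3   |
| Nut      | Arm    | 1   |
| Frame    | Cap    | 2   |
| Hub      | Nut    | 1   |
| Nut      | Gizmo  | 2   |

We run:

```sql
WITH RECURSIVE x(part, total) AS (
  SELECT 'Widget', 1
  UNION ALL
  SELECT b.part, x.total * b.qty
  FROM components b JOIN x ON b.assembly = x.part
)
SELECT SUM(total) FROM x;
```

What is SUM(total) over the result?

Base: (Widget, total=1).
Iteration 1: components of {Widget} -> Cover = 1*3 = 3.
Iteration 2: components of {Cover} -> Frame = 3*3 = 9, Shaft = 3*5 = 15.
Iteration 3: components of {Frame,Shaft} -> Cap = 9*2 = 18, Rod = 9*5 = 45.
Iteration 4: no further components; recursion stops.
SUM(total) = 1 + 3 + 9 + 15 + 18 + 45 = 91.

91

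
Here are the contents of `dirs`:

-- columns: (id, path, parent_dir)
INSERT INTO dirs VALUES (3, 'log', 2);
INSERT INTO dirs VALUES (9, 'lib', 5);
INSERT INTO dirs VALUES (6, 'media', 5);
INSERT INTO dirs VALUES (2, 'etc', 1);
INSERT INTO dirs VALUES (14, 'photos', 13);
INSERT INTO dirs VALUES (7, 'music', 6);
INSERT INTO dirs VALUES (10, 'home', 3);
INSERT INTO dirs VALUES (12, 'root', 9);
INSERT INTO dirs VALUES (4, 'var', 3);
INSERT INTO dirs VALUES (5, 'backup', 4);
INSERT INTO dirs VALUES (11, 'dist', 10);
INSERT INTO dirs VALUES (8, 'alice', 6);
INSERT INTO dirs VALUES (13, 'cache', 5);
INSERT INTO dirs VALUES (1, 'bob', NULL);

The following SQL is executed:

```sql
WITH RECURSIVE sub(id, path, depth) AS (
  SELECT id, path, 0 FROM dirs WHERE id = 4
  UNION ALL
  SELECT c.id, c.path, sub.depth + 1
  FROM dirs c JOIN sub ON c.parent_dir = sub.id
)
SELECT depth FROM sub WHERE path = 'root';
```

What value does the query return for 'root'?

Base: id=4 (var) at depth 0.
Iteration 1: rows with parent_dir in {4} -> backup (id 5, depth 1).
Iteration 2: rows with parent_dir in {5} -> media (id 6, depth 2), lib (id 9, depth 2), cache (id 13, depth 2).
Iteration 3: rows with parent_dir in {6,9,13} -> music (id 7, depth 3), alice (id 8, depth 3), root (id 12, depth 3), photos (id 14, depth 3).
Iteration 4: no rows with parent_dir in {7,8,12,14}; recursion stops.

3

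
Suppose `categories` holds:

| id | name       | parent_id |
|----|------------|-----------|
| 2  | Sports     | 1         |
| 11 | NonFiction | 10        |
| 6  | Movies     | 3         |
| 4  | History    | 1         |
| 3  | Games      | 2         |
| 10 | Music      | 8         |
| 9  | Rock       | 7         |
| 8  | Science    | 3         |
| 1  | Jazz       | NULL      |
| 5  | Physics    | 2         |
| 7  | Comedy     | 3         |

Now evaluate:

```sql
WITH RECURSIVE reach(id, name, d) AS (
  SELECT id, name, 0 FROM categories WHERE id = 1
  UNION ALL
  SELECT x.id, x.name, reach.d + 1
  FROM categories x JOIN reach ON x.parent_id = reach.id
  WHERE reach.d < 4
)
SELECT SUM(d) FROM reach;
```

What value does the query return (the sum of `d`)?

Base: id=1 (Jazz) at d 0.
Iteration 1: rows with parent_id in {1} -> Sports (id 2, d 1), History (id 4, d 1).
Iteration 2: rows with parent_id in {2,4} -> Games (id 3, d 2), Physics (id 5, d 2).
Iteration 3: rows with parent_id in {3,5} -> Movies (id 6, d 3), Comedy (id 7, d 3), Science (id 8, d 3).
Iteration 4: rows with parent_id in {6,7,8} -> Rock (id 9, d 4), Music (id 10, d 4).
Iteration 5: d < 4 fails for all current rows; recursion stops.
SUM(d) = 0 + 1 + 1 + 2 + 2 + 3 + 3 + 3 + 4 + 4 = 23.

23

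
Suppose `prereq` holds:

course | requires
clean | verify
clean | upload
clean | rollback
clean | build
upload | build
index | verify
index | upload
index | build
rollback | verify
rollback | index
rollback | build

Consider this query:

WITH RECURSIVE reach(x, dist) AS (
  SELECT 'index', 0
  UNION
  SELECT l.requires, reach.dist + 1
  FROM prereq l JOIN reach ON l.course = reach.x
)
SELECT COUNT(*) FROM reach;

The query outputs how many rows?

5

Base: (index, dist=0).
Iteration 1: edges from {index} -> (build, dist=1), (upload, dist=1), (verify, dist=1).
Iteration 2: edges from {build,upload,verify} -> (build, dist=2).
Iteration 3: no outgoing edges from {build}; recursion stops.
Total rows emitted: 5.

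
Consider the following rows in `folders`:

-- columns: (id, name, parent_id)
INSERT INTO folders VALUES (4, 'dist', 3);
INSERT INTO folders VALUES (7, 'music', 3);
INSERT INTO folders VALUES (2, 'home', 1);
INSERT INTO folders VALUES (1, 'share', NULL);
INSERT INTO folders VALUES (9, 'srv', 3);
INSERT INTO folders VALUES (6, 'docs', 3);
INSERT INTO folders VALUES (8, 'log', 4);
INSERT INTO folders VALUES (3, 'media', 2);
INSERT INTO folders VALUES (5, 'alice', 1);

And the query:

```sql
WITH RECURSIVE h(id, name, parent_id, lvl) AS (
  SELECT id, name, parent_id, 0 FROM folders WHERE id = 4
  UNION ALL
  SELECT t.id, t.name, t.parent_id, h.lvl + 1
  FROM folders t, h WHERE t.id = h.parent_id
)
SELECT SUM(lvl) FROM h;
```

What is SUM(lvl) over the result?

6

Base: id=4 (dist), parent_id=3, lvl 0.
Iteration 1: join on id=3 -> media (id 3, parent_id=2, lvl 1).
Iteration 2: join on id=2 -> home (id 2, parent_id=1, lvl 2).
Iteration 3: join on id=1 -> share (id 1, parent_id=NULL, lvl 3).
Iteration 4: parent_id is NULL; no match; recursion stops.
SUM(lvl) = 0 + 1 + 2 + 3 = 6.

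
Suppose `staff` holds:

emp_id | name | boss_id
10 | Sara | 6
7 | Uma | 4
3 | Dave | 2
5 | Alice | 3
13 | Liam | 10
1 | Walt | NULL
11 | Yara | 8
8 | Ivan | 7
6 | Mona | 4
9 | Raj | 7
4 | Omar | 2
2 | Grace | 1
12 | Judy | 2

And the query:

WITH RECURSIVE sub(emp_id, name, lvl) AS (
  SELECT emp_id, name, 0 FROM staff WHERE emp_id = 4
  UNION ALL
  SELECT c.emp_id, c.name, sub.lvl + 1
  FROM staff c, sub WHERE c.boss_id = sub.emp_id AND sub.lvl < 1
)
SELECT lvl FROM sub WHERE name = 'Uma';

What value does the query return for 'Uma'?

1

Base: emp_id=4 (Omar) at lvl 0.
Iteration 1: rows with boss_id in {4} -> Mona (id 6, lvl 1), Uma (id 7, lvl 1).
Iteration 2: lvl < 1 fails for all current rows; recursion stops.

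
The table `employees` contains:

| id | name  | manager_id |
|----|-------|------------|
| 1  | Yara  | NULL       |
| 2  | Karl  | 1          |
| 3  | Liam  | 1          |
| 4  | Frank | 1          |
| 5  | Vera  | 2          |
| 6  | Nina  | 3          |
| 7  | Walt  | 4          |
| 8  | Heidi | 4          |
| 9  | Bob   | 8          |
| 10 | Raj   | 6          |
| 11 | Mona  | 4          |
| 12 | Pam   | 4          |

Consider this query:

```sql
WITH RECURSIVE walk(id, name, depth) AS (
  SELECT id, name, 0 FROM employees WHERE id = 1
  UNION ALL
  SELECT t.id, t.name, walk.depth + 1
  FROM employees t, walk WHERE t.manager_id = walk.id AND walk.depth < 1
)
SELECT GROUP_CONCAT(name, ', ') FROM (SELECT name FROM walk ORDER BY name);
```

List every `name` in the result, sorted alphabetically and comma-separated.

Base: id=1 (Yara) at depth 0.
Iteration 1: rows with manager_id in {1} -> Karl (id 2, depth 1), Liam (id 3, depth 1), Frank (id 4, depth 1).
Iteration 2: depth < 1 fails for all current rows; recursion stops.

Frank, Karl, Liam, Yara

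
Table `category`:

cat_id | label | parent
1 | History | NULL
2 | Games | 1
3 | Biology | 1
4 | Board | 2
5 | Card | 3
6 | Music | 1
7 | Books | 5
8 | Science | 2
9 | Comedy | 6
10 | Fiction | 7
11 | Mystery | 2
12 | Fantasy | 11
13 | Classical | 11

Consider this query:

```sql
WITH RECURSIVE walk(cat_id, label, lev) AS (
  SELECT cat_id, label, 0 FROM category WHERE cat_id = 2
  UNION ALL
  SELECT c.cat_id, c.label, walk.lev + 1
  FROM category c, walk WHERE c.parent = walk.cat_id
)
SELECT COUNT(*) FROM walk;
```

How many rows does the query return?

6

Base: cat_id=2 (Games) at lev 0.
Iteration 1: rows with parent in {2} -> Board (id 4, lev 1), Science (id 8, lev 1), Mystery (id 11, lev 1).
Iteration 2: rows with parent in {4,8,11} -> Fantasy (id 12, lev 2), Classical (id 13, lev 2).
Iteration 3: no rows with parent in {12,13}; recursion stops.
Total rows emitted: 6.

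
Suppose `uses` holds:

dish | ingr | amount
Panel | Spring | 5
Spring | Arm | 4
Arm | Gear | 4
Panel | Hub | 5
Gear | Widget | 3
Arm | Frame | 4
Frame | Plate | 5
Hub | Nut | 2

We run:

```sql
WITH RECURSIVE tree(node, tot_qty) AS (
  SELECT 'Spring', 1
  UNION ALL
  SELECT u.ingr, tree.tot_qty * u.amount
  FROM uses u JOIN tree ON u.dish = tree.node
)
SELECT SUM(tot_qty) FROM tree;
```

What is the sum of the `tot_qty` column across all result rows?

165

Base: (Spring, tot_qty=1).
Iteration 1: components of {Spring} -> Arm = 1*4 = 4.
Iteration 2: components of {Arm} -> Frame = 4*4 = 16, Gear = 4*4 = 16.
Iteration 3: components of {Frame,Gear} -> Plate = 16*5 = 80, Widget = 16*3 = 48.
Iteration 4: no further components; recursion stops.
SUM(tot_qty) = 1 + 4 + 16 + 16 + 48 + 80 = 165.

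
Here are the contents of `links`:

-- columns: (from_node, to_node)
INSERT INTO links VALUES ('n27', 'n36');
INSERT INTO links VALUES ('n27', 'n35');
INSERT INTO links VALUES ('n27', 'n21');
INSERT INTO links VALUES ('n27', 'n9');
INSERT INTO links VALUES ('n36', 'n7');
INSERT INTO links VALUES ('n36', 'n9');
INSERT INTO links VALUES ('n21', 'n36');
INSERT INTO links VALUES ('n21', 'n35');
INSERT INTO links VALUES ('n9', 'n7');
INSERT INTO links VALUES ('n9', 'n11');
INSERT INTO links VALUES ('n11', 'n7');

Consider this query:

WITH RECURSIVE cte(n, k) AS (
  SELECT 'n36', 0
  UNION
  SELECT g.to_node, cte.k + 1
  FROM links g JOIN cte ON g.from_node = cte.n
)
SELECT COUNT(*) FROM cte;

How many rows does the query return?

Base: (n36, k=0).
Iteration 1: edges from {n36} -> (n7, k=1), (n9, k=1).
Iteration 2: edges from {n7,n9} -> (n11, k=2), (n7, k=2).
Iteration 3: edges from {n11,n7} -> (n7, k=3).
Iteration 4: no outgoing edges from {n7}; recursion stops.
Total rows emitted: 6.

6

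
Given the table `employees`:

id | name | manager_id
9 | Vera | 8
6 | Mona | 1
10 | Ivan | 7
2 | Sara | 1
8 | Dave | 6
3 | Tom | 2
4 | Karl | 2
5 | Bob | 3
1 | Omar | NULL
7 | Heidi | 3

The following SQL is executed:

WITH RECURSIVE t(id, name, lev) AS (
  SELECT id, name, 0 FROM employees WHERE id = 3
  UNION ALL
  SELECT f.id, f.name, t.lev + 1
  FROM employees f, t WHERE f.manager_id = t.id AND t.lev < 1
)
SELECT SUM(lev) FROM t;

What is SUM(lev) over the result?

2

Base: id=3 (Tom) at lev 0.
Iteration 1: rows with manager_id in {3} -> Bob (id 5, lev 1), Heidi (id 7, lev 1).
Iteration 2: lev < 1 fails for all current rows; recursion stops.
SUM(lev) = 0 + 1 + 1 = 2.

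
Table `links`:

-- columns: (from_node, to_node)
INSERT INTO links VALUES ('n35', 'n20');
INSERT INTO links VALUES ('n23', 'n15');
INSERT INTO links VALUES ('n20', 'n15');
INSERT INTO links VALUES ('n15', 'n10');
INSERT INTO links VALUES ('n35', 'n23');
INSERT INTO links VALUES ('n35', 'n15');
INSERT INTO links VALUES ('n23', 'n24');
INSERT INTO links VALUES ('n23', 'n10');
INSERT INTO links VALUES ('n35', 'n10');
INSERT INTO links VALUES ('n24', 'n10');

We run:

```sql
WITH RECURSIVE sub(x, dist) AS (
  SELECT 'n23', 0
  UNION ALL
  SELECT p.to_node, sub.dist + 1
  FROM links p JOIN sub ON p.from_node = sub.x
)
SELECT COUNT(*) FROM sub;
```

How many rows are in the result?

Base: (n23, dist=0).
Iteration 1: edges from {n23} -> (n10, dist=1), (n15, dist=1), (n24, dist=1).
Iteration 2: edges from {n10,n15,n24} -> (n10, dist=2) x2. [UNION ALL keeps all 2 new rows, including repeats]
Iteration 3: no outgoing edges from {n10}; recursion stops.
Total rows emitted: 6.

6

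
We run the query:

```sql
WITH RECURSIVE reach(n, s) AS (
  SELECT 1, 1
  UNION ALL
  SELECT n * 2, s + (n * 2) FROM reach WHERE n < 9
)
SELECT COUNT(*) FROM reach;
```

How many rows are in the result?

5

Base: n=1, s=1.
Iteration 1: 1 < 9 holds -> n = 1 * 2 = 2, s = 1 + 2 = 3.
Iteration 2: 2 < 9 holds -> n = 2 * 2 = 4, s = 3 + 4 = 7.
Iteration 3: 4 < 9 holds -> n = 4 * 2 = 8, s = 7 + 8 = 15.
Iteration 4: 8 < 9 holds -> n = 8 * 2 = 16, s = 15 + 16 = 31.
Iteration 5: 16 < 9 fails; recursion stops.
Total rows emitted: 5.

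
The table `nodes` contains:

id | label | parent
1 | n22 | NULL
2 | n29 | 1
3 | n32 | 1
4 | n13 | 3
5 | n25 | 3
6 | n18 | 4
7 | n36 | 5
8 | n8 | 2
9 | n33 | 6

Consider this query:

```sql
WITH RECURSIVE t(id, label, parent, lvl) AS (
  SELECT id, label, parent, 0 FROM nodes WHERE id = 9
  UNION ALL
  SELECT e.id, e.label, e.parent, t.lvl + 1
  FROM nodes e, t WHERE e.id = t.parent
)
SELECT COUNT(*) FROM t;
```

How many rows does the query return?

Base: id=9 (n33), parent=6, lvl 0.
Iteration 1: join on id=6 -> n18 (id 6, parent=4, lvl 1).
Iteration 2: join on id=4 -> n13 (id 4, parent=3, lvl 2).
Iteration 3: join on id=3 -> n32 (id 3, parent=1, lvl 3).
Iteration 4: join on id=1 -> n22 (id 1, parent=NULL, lvl 4).
Iteration 5: parent is NULL; no match; recursion stops.
Total rows emitted: 5.

5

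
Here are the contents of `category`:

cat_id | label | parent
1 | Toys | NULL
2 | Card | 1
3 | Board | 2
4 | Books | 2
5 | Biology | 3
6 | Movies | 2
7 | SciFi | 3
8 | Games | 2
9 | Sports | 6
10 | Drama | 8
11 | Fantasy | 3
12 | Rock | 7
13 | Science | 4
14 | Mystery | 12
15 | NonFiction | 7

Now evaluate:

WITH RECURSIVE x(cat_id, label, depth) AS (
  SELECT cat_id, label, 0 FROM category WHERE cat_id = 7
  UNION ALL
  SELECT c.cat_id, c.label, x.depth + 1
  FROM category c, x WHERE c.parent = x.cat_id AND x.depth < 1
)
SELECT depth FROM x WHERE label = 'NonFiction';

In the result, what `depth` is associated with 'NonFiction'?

Base: cat_id=7 (SciFi) at depth 0.
Iteration 1: rows with parent in {7} -> Rock (id 12, depth 1), NonFiction (id 15, depth 1).
Iteration 2: depth < 1 fails for all current rows; recursion stops.

1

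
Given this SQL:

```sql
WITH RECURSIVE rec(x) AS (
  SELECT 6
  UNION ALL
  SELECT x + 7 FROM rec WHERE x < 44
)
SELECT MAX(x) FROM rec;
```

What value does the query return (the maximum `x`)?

Base: x=6.
Iteration 1: 6 < 44 holds -> x = 6 + 7 = 13.
Iteration 2: 13 < 44 holds -> x = 13 + 7 = 20.
Iteration 3: 20 < 44 holds -> x = 20 + 7 = 27.
Iteration 4: 27 < 44 holds -> x = 27 + 7 = 34.
Iteration 5: 34 < 44 holds -> x = 34 + 7 = 41.
Iteration 6: 41 < 44 holds -> x = 41 + 7 = 48.
Iteration 7: 48 < 44 fails; recursion stops.
x values: 6, 13, 20, 27, 34, 41, 48; the maximum is 48.

48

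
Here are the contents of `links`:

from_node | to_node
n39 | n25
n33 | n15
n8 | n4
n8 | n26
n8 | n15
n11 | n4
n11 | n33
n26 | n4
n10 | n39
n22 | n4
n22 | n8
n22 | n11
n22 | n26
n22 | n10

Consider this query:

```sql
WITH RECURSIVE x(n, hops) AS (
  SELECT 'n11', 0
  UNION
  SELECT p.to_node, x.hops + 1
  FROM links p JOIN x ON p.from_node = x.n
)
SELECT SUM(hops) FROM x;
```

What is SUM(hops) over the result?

Base: (n11, hops=0).
Iteration 1: edges from {n11} -> (n33, hops=1), (n4, hops=1).
Iteration 2: edges from {n33,n4} -> (n15, hops=2).
Iteration 3: no outgoing edges from {n15}; recursion stops.
SUM(hops) = 0 + 1 + 1 + 2 = 4.

4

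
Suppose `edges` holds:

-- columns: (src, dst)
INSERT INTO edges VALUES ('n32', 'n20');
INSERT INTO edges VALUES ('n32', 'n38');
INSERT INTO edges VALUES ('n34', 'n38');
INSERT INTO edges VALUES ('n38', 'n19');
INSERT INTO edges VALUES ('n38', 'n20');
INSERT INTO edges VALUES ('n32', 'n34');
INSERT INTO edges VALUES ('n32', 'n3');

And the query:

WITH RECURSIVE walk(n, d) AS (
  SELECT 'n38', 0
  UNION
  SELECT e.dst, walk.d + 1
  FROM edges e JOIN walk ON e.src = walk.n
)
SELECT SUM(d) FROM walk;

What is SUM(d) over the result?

Base: (n38, d=0).
Iteration 1: edges from {n38} -> (n19, d=1), (n20, d=1).
Iteration 2: no outgoing edges from {n19,n20}; recursion stops.
SUM(d) = 0 + 1 + 1 = 2.

2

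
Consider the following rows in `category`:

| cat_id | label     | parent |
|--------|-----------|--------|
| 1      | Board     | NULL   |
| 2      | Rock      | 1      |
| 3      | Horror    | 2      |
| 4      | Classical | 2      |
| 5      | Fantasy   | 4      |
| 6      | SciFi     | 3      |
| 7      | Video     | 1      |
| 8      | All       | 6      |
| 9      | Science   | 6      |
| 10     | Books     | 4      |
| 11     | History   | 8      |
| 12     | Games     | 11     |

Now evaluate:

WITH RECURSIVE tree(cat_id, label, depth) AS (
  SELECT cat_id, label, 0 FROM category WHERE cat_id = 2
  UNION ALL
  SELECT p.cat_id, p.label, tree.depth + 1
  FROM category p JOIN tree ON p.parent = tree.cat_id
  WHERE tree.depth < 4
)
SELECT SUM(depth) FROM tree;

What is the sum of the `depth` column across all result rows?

Base: cat_id=2 (Rock) at depth 0.
Iteration 1: rows with parent in {2} -> Horror (id 3, depth 1), Classical (id 4, depth 1).
Iteration 2: rows with parent in {3,4} -> Fantasy (id 5, depth 2), SciFi (id 6, depth 2), Books (id 10, depth 2).
Iteration 3: rows with parent in {5,6,10} -> All (id 8, depth 3), Science (id 9, depth 3).
Iteration 4: rows with parent in {8,9} -> History (id 11, depth 4).
Iteration 5: depth < 4 fails for all current rows; recursion stops.
SUM(depth) = 0 + 1 + 1 + 2 + 2 + 2 + 3 + 3 + 4 = 18.

18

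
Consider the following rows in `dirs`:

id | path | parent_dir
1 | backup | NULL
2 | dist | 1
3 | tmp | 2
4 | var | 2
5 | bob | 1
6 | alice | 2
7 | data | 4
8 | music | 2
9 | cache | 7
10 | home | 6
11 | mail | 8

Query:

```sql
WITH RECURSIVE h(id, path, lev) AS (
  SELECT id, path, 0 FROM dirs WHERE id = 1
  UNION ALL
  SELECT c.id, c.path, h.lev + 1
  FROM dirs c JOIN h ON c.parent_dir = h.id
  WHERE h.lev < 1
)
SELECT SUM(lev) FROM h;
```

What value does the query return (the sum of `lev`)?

2

Base: id=1 (backup) at lev 0.
Iteration 1: rows with parent_dir in {1} -> dist (id 2, lev 1), bob (id 5, lev 1).
Iteration 2: lev < 1 fails for all current rows; recursion stops.
SUM(lev) = 0 + 1 + 1 = 2.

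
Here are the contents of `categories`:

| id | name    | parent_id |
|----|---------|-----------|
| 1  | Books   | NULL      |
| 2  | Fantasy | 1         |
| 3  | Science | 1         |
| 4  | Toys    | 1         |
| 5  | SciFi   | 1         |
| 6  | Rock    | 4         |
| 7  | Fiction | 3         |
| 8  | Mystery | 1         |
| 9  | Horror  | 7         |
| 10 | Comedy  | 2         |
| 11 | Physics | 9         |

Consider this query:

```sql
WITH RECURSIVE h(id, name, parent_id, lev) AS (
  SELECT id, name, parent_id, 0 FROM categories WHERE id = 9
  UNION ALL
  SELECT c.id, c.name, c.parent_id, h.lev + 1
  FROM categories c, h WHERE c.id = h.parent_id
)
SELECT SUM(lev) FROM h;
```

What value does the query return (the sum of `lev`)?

6

Base: id=9 (Horror), parent_id=7, lev 0.
Iteration 1: join on id=7 -> Fiction (id 7, parent_id=3, lev 1).
Iteration 2: join on id=3 -> Science (id 3, parent_id=1, lev 2).
Iteration 3: join on id=1 -> Books (id 1, parent_id=NULL, lev 3).
Iteration 4: parent_id is NULL; no match; recursion stops.
SUM(lev) = 0 + 1 + 2 + 3 = 6.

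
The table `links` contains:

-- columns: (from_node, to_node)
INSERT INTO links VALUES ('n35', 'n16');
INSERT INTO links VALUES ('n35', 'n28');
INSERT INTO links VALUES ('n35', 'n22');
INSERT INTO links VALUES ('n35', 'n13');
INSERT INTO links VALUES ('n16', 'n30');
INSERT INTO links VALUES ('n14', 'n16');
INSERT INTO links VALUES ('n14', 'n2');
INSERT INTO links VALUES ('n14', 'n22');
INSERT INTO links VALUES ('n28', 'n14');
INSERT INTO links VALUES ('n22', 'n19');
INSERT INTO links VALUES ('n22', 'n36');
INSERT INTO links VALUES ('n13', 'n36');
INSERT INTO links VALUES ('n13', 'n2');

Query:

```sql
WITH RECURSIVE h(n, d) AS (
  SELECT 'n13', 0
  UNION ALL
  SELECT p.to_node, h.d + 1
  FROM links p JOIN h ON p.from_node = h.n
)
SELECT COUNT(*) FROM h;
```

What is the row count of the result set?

Base: (n13, d=0).
Iteration 1: edges from {n13} -> (n2, d=1), (n36, d=1).
Iteration 2: no outgoing edges from {n2,n36}; recursion stops.
Total rows emitted: 3.

3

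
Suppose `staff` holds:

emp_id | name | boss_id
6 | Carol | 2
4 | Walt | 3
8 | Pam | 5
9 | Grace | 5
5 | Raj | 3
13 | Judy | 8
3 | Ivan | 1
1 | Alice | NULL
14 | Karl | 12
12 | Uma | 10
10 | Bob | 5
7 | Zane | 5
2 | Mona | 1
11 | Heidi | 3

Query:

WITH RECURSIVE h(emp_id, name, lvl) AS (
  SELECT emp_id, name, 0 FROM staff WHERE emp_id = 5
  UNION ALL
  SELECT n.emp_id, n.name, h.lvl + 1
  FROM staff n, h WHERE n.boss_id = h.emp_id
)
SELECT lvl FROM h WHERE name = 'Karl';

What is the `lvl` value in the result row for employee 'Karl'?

3

Base: emp_id=5 (Raj) at lvl 0.
Iteration 1: rows with boss_id in {5} -> Zane (id 7, lvl 1), Pam (id 8, lvl 1), Grace (id 9, lvl 1), Bob (id 10, lvl 1).
Iteration 2: rows with boss_id in {7,8,9,10} -> Uma (id 12, lvl 2), Judy (id 13, lvl 2).
Iteration 3: rows with boss_id in {12,13} -> Karl (id 14, lvl 3).
Iteration 4: no rows with boss_id in {14}; recursion stops.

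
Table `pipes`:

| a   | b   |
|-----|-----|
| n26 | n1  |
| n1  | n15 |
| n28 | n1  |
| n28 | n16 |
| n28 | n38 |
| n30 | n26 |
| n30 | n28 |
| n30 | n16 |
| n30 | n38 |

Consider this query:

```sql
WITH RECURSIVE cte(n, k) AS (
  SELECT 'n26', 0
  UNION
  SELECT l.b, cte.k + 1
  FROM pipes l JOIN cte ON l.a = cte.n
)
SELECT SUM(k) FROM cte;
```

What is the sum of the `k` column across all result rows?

3

Base: (n26, k=0).
Iteration 1: edges from {n26} -> (n1, k=1).
Iteration 2: edges from {n1} -> (n15, k=2).
Iteration 3: no outgoing edges from {n15}; recursion stops.
SUM(k) = 0 + 1 + 2 = 3.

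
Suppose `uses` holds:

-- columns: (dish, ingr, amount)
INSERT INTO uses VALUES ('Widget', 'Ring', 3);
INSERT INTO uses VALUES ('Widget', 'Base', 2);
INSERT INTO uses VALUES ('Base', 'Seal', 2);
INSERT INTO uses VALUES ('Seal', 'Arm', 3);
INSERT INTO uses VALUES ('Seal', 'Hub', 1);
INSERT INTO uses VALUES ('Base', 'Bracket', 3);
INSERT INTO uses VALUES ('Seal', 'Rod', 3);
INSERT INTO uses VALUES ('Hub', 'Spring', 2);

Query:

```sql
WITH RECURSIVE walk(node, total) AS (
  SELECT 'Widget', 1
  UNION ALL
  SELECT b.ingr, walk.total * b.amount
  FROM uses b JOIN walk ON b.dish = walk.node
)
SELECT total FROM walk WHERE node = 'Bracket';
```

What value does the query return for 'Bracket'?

Base: (Widget, total=1).
Iteration 1: components of {Widget} -> Base = 1*2 = 2, Ring = 1*3 = 3.
Iteration 2: components of {Base,Ring} -> Bracket = 2*3 = 6, Seal = 2*2 = 4.
Iteration 3: components of {Bracket,Seal} -> Arm = 4*3 = 12, Hub = 4*1 = 4, Rod = 4*3 = 12.
Iteration 4: components of {Arm,Hub,Rod} -> Spring = 4*2 = 8.
Iteration 5: no further components; recursion stops.

6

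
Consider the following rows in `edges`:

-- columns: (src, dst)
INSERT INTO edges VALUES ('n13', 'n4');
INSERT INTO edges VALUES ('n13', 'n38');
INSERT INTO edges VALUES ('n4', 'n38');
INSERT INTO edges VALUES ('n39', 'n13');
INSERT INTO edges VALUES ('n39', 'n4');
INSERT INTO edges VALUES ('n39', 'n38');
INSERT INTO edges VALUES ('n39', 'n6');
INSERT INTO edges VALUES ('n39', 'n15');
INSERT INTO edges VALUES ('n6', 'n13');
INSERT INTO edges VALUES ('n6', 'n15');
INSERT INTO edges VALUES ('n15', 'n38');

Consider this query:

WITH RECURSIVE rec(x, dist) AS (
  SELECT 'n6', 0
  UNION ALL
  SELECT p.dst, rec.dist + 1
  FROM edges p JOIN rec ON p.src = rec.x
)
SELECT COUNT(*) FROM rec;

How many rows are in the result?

7

Base: (n6, dist=0).
Iteration 1: edges from {n6} -> (n13, dist=1), (n15, dist=1).
Iteration 2: edges from {n13,n15} -> (n38, dist=2) x2, (n4, dist=2). [UNION ALL keeps all 3 new rows, including repeats]
Iteration 3: edges from {n38,n4} -> (n38, dist=3).
Iteration 4: no outgoing edges from {n38}; recursion stops.
Total rows emitted: 7.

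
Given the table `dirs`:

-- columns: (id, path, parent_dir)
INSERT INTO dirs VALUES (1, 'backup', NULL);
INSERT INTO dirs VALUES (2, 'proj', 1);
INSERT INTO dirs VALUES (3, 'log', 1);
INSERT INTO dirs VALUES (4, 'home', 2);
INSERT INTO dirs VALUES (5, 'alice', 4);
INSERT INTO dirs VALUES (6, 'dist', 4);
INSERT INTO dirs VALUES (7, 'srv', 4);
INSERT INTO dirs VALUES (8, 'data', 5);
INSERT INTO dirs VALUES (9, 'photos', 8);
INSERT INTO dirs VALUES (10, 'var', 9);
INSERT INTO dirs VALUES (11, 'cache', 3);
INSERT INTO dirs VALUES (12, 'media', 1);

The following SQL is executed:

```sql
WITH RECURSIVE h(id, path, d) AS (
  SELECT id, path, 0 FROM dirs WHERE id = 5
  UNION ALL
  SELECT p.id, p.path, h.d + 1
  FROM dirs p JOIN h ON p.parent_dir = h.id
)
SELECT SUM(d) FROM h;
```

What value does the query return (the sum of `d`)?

6

Base: id=5 (alice) at d 0.
Iteration 1: rows with parent_dir in {5} -> data (id 8, d 1).
Iteration 2: rows with parent_dir in {8} -> photos (id 9, d 2).
Iteration 3: rows with parent_dir in {9} -> var (id 10, d 3).
Iteration 4: no rows with parent_dir in {10}; recursion stops.
SUM(d) = 0 + 1 + 2 + 3 = 6.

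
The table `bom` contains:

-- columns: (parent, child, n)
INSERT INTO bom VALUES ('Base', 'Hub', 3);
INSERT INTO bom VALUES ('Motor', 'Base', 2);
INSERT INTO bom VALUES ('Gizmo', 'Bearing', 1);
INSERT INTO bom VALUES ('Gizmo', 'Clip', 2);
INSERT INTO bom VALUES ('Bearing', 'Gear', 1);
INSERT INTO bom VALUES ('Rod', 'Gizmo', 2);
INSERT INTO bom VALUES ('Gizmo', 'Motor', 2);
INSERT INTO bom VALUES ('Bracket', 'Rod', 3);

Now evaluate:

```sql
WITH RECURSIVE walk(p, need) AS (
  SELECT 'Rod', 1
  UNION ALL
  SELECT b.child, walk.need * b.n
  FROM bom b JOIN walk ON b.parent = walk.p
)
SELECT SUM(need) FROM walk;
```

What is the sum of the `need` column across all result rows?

Base: (Rod, need=1).
Iteration 1: components of {Rod} -> Gizmo = 1*2 = 2.
Iteration 2: components of {Gizmo} -> Bearing = 2*1 = 2, Clip = 2*2 = 4, Motor = 2*2 = 4.
Iteration 3: components of {Bearing,Clip,Motor} -> Base = 4*2 = 8, Gear = 2*1 = 2.
Iteration 4: components of {Base,Gear} -> Hub = 8*3 = 24.
Iteration 5: no further components; recursion stops.
SUM(need) = 1 + 2 + 2 + 4 + 4 + 2 + 8 + 24 = 47.

47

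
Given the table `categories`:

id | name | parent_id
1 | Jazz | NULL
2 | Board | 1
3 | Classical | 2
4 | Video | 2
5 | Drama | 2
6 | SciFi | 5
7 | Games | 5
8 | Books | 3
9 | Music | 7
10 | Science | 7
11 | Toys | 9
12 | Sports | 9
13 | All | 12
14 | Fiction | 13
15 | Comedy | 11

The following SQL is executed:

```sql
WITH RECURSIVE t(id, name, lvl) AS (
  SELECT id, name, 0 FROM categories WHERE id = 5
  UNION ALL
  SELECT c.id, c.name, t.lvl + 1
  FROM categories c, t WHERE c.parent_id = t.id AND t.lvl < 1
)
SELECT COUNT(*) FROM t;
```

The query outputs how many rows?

3

Base: id=5 (Drama) at lvl 0.
Iteration 1: rows with parent_id in {5} -> SciFi (id 6, lvl 1), Games (id 7, lvl 1).
Iteration 2: lvl < 1 fails for all current rows; recursion stops.
Total rows emitted: 3.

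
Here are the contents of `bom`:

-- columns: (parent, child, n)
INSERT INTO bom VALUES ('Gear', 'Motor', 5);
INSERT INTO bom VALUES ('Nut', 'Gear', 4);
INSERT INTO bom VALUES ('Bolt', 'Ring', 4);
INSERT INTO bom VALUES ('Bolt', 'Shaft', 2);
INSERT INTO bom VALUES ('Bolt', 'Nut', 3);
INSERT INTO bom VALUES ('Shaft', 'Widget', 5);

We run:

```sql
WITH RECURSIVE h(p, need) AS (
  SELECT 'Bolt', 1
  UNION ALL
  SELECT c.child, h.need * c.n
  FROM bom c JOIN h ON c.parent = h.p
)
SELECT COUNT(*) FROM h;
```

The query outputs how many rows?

Base: (Bolt, need=1).
Iteration 1: components of {Bolt} -> Nut = 1*3 = 3, Ring = 1*4 = 4, Shaft = 1*2 = 2.
Iteration 2: components of {Nut,Ring,Shaft} -> Gear = 3*4 = 12, Widget = 2*5 = 10.
Iteration 3: components of {Gear,Widget} -> Motor = 12*5 = 60.
Iteration 4: no further components; recursion stops.
Total rows emitted: 7.

7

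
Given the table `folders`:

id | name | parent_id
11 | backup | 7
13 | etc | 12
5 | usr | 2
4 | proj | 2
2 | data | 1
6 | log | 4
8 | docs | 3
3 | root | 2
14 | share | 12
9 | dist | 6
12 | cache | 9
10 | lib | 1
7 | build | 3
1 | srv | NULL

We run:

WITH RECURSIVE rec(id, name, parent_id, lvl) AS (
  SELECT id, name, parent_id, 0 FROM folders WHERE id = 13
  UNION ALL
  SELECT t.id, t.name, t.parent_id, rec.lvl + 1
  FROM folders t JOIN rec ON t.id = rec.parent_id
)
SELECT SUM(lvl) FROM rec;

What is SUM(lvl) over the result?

Base: id=13 (etc), parent_id=12, lvl 0.
Iteration 1: join on id=12 -> cache (id 12, parent_id=9, lvl 1).
Iteration 2: join on id=9 -> dist (id 9, parent_id=6, lvl 2).
Iteration 3: join on id=6 -> log (id 6, parent_id=4, lvl 3).
Iteration 4: join on id=4 -> proj (id 4, parent_id=2, lvl 4).
Iteration 5: join on id=2 -> data (id 2, parent_id=1, lvl 5).
Iteration 6: join on id=1 -> srv (id 1, parent_id=NULL, lvl 6).
Iteration 7: parent_id is NULL; no match; recursion stops.
SUM(lvl) = 0 + 1 + 2 + 3 + 4 + 5 + 6 = 21.

21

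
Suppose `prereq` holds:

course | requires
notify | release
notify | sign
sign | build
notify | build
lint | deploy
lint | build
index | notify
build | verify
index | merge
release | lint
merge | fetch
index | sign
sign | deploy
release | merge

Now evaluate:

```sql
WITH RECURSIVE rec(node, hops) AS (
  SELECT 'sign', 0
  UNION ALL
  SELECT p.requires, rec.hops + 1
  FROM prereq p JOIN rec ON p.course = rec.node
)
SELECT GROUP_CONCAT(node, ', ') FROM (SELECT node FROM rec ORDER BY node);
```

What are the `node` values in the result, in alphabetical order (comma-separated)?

Base: (sign, hops=0).
Iteration 1: edges from {sign} -> (build, hops=1), (deploy, hops=1).
Iteration 2: edges from {build,deploy} -> (verify, hops=2).
Iteration 3: no outgoing edges from {verify}; recursion stops.

build, deploy, sign, verify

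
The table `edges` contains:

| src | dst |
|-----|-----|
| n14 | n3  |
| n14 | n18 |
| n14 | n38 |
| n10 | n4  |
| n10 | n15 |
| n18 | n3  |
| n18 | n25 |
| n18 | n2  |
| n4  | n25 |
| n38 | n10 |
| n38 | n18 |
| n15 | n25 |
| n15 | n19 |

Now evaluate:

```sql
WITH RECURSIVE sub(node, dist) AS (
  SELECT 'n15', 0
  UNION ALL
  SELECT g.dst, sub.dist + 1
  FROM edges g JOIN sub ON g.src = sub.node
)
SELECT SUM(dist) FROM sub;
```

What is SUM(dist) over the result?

2

Base: (n15, dist=0).
Iteration 1: edges from {n15} -> (n19, dist=1), (n25, dist=1).
Iteration 2: no outgoing edges from {n19,n25}; recursion stops.
SUM(dist) = 0 + 1 + 1 = 2.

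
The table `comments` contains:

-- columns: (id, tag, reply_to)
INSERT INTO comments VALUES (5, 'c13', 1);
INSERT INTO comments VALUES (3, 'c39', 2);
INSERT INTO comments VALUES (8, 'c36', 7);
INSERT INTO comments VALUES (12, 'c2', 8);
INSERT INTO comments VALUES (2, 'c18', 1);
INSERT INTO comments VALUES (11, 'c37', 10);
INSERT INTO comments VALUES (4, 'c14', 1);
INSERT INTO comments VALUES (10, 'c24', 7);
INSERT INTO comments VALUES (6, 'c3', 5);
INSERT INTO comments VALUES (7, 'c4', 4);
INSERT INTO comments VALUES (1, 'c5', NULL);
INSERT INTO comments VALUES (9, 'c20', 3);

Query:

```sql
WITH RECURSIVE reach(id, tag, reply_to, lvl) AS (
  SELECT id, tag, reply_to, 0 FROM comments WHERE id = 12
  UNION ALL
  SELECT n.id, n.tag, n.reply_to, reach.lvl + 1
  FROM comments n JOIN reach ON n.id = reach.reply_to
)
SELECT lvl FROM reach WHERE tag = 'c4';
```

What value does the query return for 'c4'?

Base: id=12 (c2), reply_to=8, lvl 0.
Iteration 1: join on id=8 -> c36 (id 8, reply_to=7, lvl 1).
Iteration 2: join on id=7 -> c4 (id 7, reply_to=4, lvl 2).
Iteration 3: join on id=4 -> c14 (id 4, reply_to=1, lvl 3).
Iteration 4: join on id=1 -> c5 (id 1, reply_to=NULL, lvl 4).
Iteration 5: reply_to is NULL; no match; recursion stops.

2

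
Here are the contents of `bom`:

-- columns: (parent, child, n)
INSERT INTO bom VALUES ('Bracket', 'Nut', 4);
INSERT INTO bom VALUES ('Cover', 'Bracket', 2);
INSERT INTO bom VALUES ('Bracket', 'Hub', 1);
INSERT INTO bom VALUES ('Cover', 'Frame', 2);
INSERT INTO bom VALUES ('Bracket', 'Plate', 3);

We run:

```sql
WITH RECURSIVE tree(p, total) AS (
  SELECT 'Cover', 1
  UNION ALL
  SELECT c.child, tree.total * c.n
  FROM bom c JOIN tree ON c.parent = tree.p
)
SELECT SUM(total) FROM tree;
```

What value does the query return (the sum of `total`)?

21

Base: (Cover, total=1).
Iteration 1: components of {Cover} -> Bracket = 1*2 = 2, Frame = 1*2 = 2.
Iteration 2: components of {Bracket,Frame} -> Hub = 2*1 = 2, Nut = 2*4 = 8, Plate = 2*3 = 6.
Iteration 3: no further components; recursion stops.
SUM(total) = 1 + 2 + 2 + 2 + 6 + 8 = 21.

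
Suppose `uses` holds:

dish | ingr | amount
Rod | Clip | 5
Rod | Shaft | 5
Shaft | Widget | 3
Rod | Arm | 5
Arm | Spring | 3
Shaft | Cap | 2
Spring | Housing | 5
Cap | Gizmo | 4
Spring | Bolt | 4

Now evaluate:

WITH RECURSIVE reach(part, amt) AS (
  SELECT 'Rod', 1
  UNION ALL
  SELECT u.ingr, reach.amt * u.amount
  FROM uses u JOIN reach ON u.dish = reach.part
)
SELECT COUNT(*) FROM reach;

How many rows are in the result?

10

Base: (Rod, amt=1).
Iteration 1: components of {Rod} -> Arm = 1*5 = 5, Clip = 1*5 = 5, Shaft = 1*5 = 5.
Iteration 2: components of {Arm,Clip,Shaft} -> Cap = 5*2 = 10, Spring = 5*3 = 15, Widget = 5*3 = 15.
Iteration 3: components of {Cap,Spring,Widget} -> Bolt = 15*4 = 60, Gizmo = 10*4 = 40, Housing = 15*5 = 75.
Iteration 4: no further components; recursion stops.
Total rows emitted: 10.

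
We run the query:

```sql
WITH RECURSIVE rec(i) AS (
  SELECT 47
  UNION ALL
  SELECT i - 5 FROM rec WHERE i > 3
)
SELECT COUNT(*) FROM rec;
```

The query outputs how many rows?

Base: i=47.
Iteration 1: 47 > 3 holds -> i = 47 - 5 = 42.
Iteration 2: 42 > 3 holds -> i = 42 - 5 = 37.
Iteration 3: 37 > 3 holds -> i = 37 - 5 = 32.
Iteration 4: 32 > 3 holds -> i = 32 - 5 = 27.
Iteration 5: 27 > 3 holds -> i = 27 - 5 = 22.
Iteration 6: 22 > 3 holds -> i = 22 - 5 = 17.
Iteration 7: 17 > 3 holds -> i = 17 - 5 = 12.
Iteration 8: 12 > 3 holds -> i = 12 - 5 = 7.
Iteration 9: 7 > 3 holds -> i = 7 - 5 = 2.
Iteration 10: 2 > 3 fails; recursion stops.
Total rows emitted: 10.

10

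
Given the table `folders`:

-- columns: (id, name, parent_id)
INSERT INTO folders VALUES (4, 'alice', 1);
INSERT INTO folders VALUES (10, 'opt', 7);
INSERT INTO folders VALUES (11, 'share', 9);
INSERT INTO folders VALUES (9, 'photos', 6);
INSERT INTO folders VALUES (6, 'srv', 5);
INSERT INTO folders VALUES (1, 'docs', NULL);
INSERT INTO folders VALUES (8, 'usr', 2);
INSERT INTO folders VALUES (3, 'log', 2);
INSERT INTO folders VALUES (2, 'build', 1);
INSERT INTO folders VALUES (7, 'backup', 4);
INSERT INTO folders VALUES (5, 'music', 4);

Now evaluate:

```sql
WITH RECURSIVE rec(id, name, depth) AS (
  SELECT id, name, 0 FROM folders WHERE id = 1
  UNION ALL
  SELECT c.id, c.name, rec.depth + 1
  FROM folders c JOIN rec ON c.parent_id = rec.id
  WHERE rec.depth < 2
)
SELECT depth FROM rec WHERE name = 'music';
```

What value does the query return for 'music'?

2

Base: id=1 (docs) at depth 0.
Iteration 1: rows with parent_id in {1} -> build (id 2, depth 1), alice (id 4, depth 1).
Iteration 2: rows with parent_id in {2,4} -> log (id 3, depth 2), music (id 5, depth 2), backup (id 7, depth 2), usr (id 8, depth 2).
Iteration 3: depth < 2 fails for all current rows; recursion stops.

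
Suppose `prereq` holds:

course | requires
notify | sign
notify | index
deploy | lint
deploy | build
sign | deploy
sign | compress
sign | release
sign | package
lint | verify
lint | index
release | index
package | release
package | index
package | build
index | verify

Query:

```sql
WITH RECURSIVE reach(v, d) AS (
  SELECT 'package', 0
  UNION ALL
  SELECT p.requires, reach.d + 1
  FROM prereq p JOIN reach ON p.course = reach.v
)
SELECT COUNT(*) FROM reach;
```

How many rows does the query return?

Base: (package, d=0).
Iteration 1: edges from {package} -> (build, d=1), (index, d=1), (release, d=1).
Iteration 2: edges from {build,index,release} -> (index, d=2), (verify, d=2).
Iteration 3: edges from {index,verify} -> (verify, d=3).
Iteration 4: no outgoing edges from {verify}; recursion stops.
Total rows emitted: 7.

7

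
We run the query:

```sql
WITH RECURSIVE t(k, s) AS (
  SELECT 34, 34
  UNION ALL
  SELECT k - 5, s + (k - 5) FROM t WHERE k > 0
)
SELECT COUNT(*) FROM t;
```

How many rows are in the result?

8

Base: k=34, s=34.
Iteration 1: 34 > 0 holds -> k = 34 - 5 = 29, s = 34 + 29 = 63.
Iteration 2: 29 > 0 holds -> k = 29 - 5 = 24, s = 63 + 24 = 87.
Iteration 3: 24 > 0 holds -> k = 24 - 5 = 19, s = 87 + 19 = 106.
Iteration 4: 19 > 0 holds -> k = 19 - 5 = 14, s = 106 + 14 = 120.
Iteration 5: 14 > 0 holds -> k = 14 - 5 = 9, s = 120 + 9 = 129.
Iteration 6: 9 > 0 holds -> k = 9 - 5 = 4, s = 129 + 4 = 133.
Iteration 7: 4 > 0 holds -> k = 4 - 5 = -1, s = 133 + -1 = 132.
Iteration 8: -1 > 0 fails; recursion stops.
Total rows emitted: 8.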